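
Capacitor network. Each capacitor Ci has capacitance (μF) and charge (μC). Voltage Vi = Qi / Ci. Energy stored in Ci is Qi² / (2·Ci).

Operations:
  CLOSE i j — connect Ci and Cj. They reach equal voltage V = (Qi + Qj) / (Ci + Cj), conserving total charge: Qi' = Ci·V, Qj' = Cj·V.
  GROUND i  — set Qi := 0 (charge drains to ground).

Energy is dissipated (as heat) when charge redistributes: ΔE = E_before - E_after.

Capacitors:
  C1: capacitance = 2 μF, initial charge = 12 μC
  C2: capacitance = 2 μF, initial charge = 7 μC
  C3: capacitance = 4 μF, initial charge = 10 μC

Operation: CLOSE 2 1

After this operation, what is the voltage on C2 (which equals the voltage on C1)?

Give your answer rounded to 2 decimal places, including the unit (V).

Initial: C1(2μF, Q=12μC, V=6.00V), C2(2μF, Q=7μC, V=3.50V), C3(4μF, Q=10μC, V=2.50V)
Op 1: CLOSE 2-1: Q_total=19.00, C_total=4.00, V=4.75; Q2=9.50, Q1=9.50; dissipated=3.125

Answer: 4.75 V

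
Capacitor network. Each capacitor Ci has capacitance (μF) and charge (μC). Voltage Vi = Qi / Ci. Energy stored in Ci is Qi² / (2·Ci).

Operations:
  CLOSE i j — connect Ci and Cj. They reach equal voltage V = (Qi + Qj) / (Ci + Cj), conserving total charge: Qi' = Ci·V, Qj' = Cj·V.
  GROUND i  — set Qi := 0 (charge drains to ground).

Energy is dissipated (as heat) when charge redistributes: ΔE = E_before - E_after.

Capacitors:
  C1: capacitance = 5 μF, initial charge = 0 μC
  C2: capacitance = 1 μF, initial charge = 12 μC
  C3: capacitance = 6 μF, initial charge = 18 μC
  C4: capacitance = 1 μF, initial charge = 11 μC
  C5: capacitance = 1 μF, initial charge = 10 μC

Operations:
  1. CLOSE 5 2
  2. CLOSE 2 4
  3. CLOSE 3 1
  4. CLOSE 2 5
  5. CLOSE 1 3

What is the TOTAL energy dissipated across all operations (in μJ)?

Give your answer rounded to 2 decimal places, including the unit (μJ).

Initial: C1(5μF, Q=0μC, V=0.00V), C2(1μF, Q=12μC, V=12.00V), C3(6μF, Q=18μC, V=3.00V), C4(1μF, Q=11μC, V=11.00V), C5(1μF, Q=10μC, V=10.00V)
Op 1: CLOSE 5-2: Q_total=22.00, C_total=2.00, V=11.00; Q5=11.00, Q2=11.00; dissipated=1.000
Op 2: CLOSE 2-4: Q_total=22.00, C_total=2.00, V=11.00; Q2=11.00, Q4=11.00; dissipated=0.000
Op 3: CLOSE 3-1: Q_total=18.00, C_total=11.00, V=1.64; Q3=9.82, Q1=8.18; dissipated=12.273
Op 4: CLOSE 2-5: Q_total=22.00, C_total=2.00, V=11.00; Q2=11.00, Q5=11.00; dissipated=0.000
Op 5: CLOSE 1-3: Q_total=18.00, C_total=11.00, V=1.64; Q1=8.18, Q3=9.82; dissipated=0.000
Total dissipated: 13.273 μJ

Answer: 13.27 μJ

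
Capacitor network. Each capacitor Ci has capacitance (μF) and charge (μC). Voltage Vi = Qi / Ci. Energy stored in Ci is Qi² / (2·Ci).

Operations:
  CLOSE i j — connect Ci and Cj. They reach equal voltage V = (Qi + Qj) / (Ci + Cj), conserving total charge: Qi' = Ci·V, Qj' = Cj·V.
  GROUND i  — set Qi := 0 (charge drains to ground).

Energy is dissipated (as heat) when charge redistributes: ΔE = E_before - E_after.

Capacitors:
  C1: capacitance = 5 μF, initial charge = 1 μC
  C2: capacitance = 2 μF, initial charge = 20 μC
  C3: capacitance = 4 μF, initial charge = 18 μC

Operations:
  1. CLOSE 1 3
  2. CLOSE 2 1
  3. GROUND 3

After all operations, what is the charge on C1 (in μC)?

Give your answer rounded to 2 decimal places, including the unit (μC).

Answer: 21.83 μC

Derivation:
Initial: C1(5μF, Q=1μC, V=0.20V), C2(2μF, Q=20μC, V=10.00V), C3(4μF, Q=18μC, V=4.50V)
Op 1: CLOSE 1-3: Q_total=19.00, C_total=9.00, V=2.11; Q1=10.56, Q3=8.44; dissipated=20.544
Op 2: CLOSE 2-1: Q_total=30.56, C_total=7.00, V=4.37; Q2=8.73, Q1=21.83; dissipated=44.453
Op 3: GROUND 3: Q3=0; energy lost=8.914
Final charges: Q1=21.83, Q2=8.73, Q3=0.00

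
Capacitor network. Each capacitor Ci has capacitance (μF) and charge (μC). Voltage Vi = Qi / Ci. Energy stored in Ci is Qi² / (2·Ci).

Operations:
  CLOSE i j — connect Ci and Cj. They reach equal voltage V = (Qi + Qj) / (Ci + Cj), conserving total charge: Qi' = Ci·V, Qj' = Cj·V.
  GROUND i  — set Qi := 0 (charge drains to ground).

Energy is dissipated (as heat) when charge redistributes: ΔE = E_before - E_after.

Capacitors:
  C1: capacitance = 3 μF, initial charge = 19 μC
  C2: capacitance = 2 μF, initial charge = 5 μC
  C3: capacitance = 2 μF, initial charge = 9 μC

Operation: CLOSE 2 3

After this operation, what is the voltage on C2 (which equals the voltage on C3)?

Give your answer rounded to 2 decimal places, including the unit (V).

Answer: 3.50 V

Derivation:
Initial: C1(3μF, Q=19μC, V=6.33V), C2(2μF, Q=5μC, V=2.50V), C3(2μF, Q=9μC, V=4.50V)
Op 1: CLOSE 2-3: Q_total=14.00, C_total=4.00, V=3.50; Q2=7.00, Q3=7.00; dissipated=2.000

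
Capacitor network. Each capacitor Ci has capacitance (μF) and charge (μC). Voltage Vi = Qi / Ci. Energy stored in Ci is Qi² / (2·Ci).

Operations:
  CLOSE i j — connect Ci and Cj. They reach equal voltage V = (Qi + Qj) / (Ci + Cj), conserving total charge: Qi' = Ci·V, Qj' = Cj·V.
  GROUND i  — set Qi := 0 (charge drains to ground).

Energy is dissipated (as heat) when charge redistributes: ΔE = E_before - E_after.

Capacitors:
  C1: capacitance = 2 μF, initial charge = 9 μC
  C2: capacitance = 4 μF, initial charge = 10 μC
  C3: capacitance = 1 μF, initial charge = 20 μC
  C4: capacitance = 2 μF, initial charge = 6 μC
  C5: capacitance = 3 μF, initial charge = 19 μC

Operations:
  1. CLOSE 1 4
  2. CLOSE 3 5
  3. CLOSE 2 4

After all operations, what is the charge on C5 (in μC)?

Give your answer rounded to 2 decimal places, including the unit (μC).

Answer: 29.25 μC

Derivation:
Initial: C1(2μF, Q=9μC, V=4.50V), C2(4μF, Q=10μC, V=2.50V), C3(1μF, Q=20μC, V=20.00V), C4(2μF, Q=6μC, V=3.00V), C5(3μF, Q=19μC, V=6.33V)
Op 1: CLOSE 1-4: Q_total=15.00, C_total=4.00, V=3.75; Q1=7.50, Q4=7.50; dissipated=1.125
Op 2: CLOSE 3-5: Q_total=39.00, C_total=4.00, V=9.75; Q3=9.75, Q5=29.25; dissipated=70.042
Op 3: CLOSE 2-4: Q_total=17.50, C_total=6.00, V=2.92; Q2=11.67, Q4=5.83; dissipated=1.042
Final charges: Q1=7.50, Q2=11.67, Q3=9.75, Q4=5.83, Q5=29.25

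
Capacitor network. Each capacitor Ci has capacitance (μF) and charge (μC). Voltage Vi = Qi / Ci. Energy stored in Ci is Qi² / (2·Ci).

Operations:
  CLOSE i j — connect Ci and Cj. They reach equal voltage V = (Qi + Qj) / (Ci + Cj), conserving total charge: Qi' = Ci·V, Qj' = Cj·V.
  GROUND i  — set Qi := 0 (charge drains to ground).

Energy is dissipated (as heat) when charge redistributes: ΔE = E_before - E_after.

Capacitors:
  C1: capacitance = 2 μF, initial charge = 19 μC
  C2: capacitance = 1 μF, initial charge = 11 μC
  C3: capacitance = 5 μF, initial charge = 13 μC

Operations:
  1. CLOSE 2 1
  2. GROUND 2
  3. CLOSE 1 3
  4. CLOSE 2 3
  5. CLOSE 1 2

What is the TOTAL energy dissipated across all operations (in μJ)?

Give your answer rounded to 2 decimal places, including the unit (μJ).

Answer: 99.33 μJ

Derivation:
Initial: C1(2μF, Q=19μC, V=9.50V), C2(1μF, Q=11μC, V=11.00V), C3(5μF, Q=13μC, V=2.60V)
Op 1: CLOSE 2-1: Q_total=30.00, C_total=3.00, V=10.00; Q2=10.00, Q1=20.00; dissipated=0.750
Op 2: GROUND 2: Q2=0; energy lost=50.000
Op 3: CLOSE 1-3: Q_total=33.00, C_total=7.00, V=4.71; Q1=9.43, Q3=23.57; dissipated=39.114
Op 4: CLOSE 2-3: Q_total=23.57, C_total=6.00, V=3.93; Q2=3.93, Q3=19.64; dissipated=9.260
Op 5: CLOSE 1-2: Q_total=13.36, C_total=3.00, V=4.45; Q1=8.90, Q2=4.45; dissipated=0.206
Total dissipated: 99.330 μJ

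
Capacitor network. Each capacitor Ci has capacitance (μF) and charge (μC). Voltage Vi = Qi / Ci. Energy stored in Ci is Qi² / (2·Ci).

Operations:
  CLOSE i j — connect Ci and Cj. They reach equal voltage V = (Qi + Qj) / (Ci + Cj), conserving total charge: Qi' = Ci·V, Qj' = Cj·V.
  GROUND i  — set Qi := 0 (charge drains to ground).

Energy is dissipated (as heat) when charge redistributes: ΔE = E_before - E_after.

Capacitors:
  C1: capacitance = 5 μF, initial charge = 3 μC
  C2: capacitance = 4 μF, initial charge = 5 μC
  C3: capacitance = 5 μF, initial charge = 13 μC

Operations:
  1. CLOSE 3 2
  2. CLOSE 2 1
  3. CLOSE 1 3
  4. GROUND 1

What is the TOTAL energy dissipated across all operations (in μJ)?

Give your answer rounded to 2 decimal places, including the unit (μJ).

Answer: 11.45 μJ

Derivation:
Initial: C1(5μF, Q=3μC, V=0.60V), C2(4μF, Q=5μC, V=1.25V), C3(5μF, Q=13μC, V=2.60V)
Op 1: CLOSE 3-2: Q_total=18.00, C_total=9.00, V=2.00; Q3=10.00, Q2=8.00; dissipated=2.025
Op 2: CLOSE 2-1: Q_total=11.00, C_total=9.00, V=1.22; Q2=4.89, Q1=6.11; dissipated=2.178
Op 3: CLOSE 1-3: Q_total=16.11, C_total=10.00, V=1.61; Q1=8.06, Q3=8.06; dissipated=0.756
Op 4: GROUND 1: Q1=0; energy lost=6.489
Total dissipated: 11.448 μJ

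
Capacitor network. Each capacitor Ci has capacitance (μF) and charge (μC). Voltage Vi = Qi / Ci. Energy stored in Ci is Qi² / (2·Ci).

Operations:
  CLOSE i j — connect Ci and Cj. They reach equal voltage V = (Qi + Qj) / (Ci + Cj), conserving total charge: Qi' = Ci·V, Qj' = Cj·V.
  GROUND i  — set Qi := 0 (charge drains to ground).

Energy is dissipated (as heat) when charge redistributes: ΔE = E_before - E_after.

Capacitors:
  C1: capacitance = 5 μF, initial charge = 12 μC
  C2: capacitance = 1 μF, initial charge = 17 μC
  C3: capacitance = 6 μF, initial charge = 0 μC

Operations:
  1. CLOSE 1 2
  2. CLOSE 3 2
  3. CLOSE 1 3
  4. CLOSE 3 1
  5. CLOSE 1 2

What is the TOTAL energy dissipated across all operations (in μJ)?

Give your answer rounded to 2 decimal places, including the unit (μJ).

Answer: 123.71 μJ

Derivation:
Initial: C1(5μF, Q=12μC, V=2.40V), C2(1μF, Q=17μC, V=17.00V), C3(6μF, Q=0μC, V=0.00V)
Op 1: CLOSE 1-2: Q_total=29.00, C_total=6.00, V=4.83; Q1=24.17, Q2=4.83; dissipated=88.817
Op 2: CLOSE 3-2: Q_total=4.83, C_total=7.00, V=0.69; Q3=4.14, Q2=0.69; dissipated=10.012
Op 3: CLOSE 1-3: Q_total=28.31, C_total=11.00, V=2.57; Q1=12.87, Q3=15.44; dissipated=23.404
Op 4: CLOSE 3-1: Q_total=28.31, C_total=11.00, V=2.57; Q3=15.44, Q1=12.87; dissipated=0.000
Op 5: CLOSE 1-2: Q_total=13.56, C_total=6.00, V=2.26; Q1=11.30, Q2=2.26; dissipated=1.478
Total dissipated: 123.711 μJ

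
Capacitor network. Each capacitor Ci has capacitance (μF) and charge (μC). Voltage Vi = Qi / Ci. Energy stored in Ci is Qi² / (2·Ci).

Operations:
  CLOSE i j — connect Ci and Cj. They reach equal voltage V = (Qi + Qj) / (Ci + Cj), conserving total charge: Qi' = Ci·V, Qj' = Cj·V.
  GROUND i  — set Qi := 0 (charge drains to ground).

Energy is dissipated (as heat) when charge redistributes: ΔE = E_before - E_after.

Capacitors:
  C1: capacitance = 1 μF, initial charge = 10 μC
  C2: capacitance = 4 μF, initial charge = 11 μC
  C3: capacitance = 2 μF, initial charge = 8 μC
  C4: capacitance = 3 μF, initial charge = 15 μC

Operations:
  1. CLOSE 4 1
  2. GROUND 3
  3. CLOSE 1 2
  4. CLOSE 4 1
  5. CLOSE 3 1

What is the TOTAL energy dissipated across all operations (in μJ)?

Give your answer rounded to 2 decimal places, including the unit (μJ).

Answer: 43.48 μJ

Derivation:
Initial: C1(1μF, Q=10μC, V=10.00V), C2(4μF, Q=11μC, V=2.75V), C3(2μF, Q=8μC, V=4.00V), C4(3μF, Q=15μC, V=5.00V)
Op 1: CLOSE 4-1: Q_total=25.00, C_total=4.00, V=6.25; Q4=18.75, Q1=6.25; dissipated=9.375
Op 2: GROUND 3: Q3=0; energy lost=16.000
Op 3: CLOSE 1-2: Q_total=17.25, C_total=5.00, V=3.45; Q1=3.45, Q2=13.80; dissipated=4.900
Op 4: CLOSE 4-1: Q_total=22.20, C_total=4.00, V=5.55; Q4=16.65, Q1=5.55; dissipated=2.940
Op 5: CLOSE 3-1: Q_total=5.55, C_total=3.00, V=1.85; Q3=3.70, Q1=1.85; dissipated=10.268
Total dissipated: 43.483 μJ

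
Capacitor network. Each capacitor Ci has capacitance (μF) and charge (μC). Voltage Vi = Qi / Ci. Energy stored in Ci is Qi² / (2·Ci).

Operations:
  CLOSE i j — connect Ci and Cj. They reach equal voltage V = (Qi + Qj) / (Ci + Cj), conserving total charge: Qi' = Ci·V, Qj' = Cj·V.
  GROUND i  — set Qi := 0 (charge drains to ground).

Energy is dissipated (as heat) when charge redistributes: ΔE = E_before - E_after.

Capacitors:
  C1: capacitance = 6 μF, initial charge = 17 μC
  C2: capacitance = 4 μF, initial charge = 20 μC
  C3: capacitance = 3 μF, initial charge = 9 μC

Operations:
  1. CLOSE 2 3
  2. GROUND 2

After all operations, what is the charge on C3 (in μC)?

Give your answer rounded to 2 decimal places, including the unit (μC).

Answer: 12.43 μC

Derivation:
Initial: C1(6μF, Q=17μC, V=2.83V), C2(4μF, Q=20μC, V=5.00V), C3(3μF, Q=9μC, V=3.00V)
Op 1: CLOSE 2-3: Q_total=29.00, C_total=7.00, V=4.14; Q2=16.57, Q3=12.43; dissipated=3.429
Op 2: GROUND 2: Q2=0; energy lost=34.327
Final charges: Q1=17.00, Q2=0.00, Q3=12.43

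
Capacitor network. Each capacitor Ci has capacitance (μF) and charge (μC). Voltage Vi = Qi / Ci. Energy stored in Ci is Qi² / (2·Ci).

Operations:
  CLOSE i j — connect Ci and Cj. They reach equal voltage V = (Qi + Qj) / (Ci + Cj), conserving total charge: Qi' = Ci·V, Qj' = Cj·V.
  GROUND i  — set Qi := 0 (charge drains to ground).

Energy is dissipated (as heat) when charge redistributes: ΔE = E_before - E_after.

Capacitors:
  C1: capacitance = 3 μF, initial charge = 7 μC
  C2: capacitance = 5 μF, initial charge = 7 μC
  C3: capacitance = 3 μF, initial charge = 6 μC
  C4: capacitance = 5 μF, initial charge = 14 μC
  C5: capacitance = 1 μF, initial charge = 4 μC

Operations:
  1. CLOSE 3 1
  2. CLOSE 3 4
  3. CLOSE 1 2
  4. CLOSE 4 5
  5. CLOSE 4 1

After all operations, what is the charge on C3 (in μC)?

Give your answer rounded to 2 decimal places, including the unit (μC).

Initial: C1(3μF, Q=7μC, V=2.33V), C2(5μF, Q=7μC, V=1.40V), C3(3μF, Q=6μC, V=2.00V), C4(5μF, Q=14μC, V=2.80V), C5(1μF, Q=4μC, V=4.00V)
Op 1: CLOSE 3-1: Q_total=13.00, C_total=6.00, V=2.17; Q3=6.50, Q1=6.50; dissipated=0.083
Op 2: CLOSE 3-4: Q_total=20.50, C_total=8.00, V=2.56; Q3=7.69, Q4=12.81; dissipated=0.376
Op 3: CLOSE 1-2: Q_total=13.50, C_total=8.00, V=1.69; Q1=5.06, Q2=8.44; dissipated=0.551
Op 4: CLOSE 4-5: Q_total=16.81, C_total=6.00, V=2.80; Q4=14.01, Q5=2.80; dissipated=0.861
Op 5: CLOSE 4-1: Q_total=19.07, C_total=8.00, V=2.38; Q4=11.92, Q1=7.15; dissipated=1.165
Final charges: Q1=7.15, Q2=8.44, Q3=7.69, Q4=11.92, Q5=2.80

Answer: 7.69 μC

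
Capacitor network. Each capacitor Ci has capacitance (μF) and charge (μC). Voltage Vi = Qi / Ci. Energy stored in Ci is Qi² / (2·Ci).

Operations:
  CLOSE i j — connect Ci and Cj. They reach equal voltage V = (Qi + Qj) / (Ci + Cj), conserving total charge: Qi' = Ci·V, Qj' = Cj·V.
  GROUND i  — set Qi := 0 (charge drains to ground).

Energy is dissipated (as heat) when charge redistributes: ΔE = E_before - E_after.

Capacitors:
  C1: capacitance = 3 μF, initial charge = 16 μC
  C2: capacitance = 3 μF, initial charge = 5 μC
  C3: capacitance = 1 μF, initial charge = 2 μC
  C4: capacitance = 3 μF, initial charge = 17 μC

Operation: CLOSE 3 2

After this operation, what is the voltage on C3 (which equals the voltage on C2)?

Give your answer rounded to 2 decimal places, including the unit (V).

Initial: C1(3μF, Q=16μC, V=5.33V), C2(3μF, Q=5μC, V=1.67V), C3(1μF, Q=2μC, V=2.00V), C4(3μF, Q=17μC, V=5.67V)
Op 1: CLOSE 3-2: Q_total=7.00, C_total=4.00, V=1.75; Q3=1.75, Q2=5.25; dissipated=0.042

Answer: 1.75 V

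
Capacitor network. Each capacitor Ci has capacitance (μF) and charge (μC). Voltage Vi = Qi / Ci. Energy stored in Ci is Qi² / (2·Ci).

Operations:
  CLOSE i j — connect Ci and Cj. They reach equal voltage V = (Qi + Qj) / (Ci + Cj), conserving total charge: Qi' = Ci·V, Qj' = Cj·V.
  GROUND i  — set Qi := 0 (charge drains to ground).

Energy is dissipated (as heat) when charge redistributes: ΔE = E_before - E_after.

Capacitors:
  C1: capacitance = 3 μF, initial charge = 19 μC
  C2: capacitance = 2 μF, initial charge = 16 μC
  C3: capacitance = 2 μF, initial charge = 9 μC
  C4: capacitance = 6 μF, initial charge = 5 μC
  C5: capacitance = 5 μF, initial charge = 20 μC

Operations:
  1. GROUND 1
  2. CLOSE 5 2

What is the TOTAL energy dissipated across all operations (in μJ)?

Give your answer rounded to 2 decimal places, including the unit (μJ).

Answer: 71.60 μJ

Derivation:
Initial: C1(3μF, Q=19μC, V=6.33V), C2(2μF, Q=16μC, V=8.00V), C3(2μF, Q=9μC, V=4.50V), C4(6μF, Q=5μC, V=0.83V), C5(5μF, Q=20μC, V=4.00V)
Op 1: GROUND 1: Q1=0; energy lost=60.167
Op 2: CLOSE 5-2: Q_total=36.00, C_total=7.00, V=5.14; Q5=25.71, Q2=10.29; dissipated=11.429
Total dissipated: 71.595 μJ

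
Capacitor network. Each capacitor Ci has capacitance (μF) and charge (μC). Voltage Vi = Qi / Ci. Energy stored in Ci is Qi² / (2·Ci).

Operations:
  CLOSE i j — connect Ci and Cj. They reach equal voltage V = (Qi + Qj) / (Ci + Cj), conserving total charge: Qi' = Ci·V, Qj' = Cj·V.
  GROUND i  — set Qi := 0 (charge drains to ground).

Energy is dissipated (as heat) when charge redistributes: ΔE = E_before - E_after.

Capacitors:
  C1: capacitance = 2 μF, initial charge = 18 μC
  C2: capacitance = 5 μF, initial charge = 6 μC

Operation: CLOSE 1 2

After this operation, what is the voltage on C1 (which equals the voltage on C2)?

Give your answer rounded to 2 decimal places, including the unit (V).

Initial: C1(2μF, Q=18μC, V=9.00V), C2(5μF, Q=6μC, V=1.20V)
Op 1: CLOSE 1-2: Q_total=24.00, C_total=7.00, V=3.43; Q1=6.86, Q2=17.14; dissipated=43.457

Answer: 3.43 V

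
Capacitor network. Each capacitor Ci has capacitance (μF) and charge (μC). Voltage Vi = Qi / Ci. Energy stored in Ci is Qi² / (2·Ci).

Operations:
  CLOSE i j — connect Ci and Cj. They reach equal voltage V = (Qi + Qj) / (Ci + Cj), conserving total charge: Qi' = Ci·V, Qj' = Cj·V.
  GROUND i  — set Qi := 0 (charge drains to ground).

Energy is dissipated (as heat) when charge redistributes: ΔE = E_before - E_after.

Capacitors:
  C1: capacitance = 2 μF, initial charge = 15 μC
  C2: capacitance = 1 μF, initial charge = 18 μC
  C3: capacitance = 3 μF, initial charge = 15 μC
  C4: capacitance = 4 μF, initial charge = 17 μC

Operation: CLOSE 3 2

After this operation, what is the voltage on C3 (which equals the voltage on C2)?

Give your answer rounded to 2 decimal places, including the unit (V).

Answer: 8.25 V

Derivation:
Initial: C1(2μF, Q=15μC, V=7.50V), C2(1μF, Q=18μC, V=18.00V), C3(3μF, Q=15μC, V=5.00V), C4(4μF, Q=17μC, V=4.25V)
Op 1: CLOSE 3-2: Q_total=33.00, C_total=4.00, V=8.25; Q3=24.75, Q2=8.25; dissipated=63.375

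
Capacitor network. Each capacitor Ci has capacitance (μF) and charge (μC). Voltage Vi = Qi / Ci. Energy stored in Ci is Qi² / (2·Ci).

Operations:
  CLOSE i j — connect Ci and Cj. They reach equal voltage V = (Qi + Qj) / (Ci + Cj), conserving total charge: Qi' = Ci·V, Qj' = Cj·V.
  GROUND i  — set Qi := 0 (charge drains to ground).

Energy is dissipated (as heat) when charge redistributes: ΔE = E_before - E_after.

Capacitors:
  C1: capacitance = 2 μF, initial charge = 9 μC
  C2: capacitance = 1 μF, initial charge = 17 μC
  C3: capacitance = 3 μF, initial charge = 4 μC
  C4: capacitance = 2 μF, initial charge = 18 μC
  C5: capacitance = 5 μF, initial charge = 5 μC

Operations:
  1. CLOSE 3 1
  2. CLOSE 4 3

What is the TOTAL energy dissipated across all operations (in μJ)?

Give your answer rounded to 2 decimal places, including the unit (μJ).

Answer: 30.59 μJ

Derivation:
Initial: C1(2μF, Q=9μC, V=4.50V), C2(1μF, Q=17μC, V=17.00V), C3(3μF, Q=4μC, V=1.33V), C4(2μF, Q=18μC, V=9.00V), C5(5μF, Q=5μC, V=1.00V)
Op 1: CLOSE 3-1: Q_total=13.00, C_total=5.00, V=2.60; Q3=7.80, Q1=5.20; dissipated=6.017
Op 2: CLOSE 4-3: Q_total=25.80, C_total=5.00, V=5.16; Q4=10.32, Q3=15.48; dissipated=24.576
Total dissipated: 30.593 μJ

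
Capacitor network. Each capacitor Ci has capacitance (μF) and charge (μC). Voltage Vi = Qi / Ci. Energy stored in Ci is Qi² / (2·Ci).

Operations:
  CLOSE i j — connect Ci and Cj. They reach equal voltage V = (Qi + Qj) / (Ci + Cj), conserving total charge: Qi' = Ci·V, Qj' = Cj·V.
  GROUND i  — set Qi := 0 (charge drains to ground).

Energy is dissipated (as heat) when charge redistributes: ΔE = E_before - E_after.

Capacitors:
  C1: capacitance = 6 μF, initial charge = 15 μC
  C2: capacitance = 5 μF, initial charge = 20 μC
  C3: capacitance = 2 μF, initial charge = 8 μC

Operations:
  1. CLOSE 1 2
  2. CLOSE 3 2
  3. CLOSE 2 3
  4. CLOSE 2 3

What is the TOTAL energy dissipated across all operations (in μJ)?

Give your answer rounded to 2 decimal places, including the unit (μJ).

Initial: C1(6μF, Q=15μC, V=2.50V), C2(5μF, Q=20μC, V=4.00V), C3(2μF, Q=8μC, V=4.00V)
Op 1: CLOSE 1-2: Q_total=35.00, C_total=11.00, V=3.18; Q1=19.09, Q2=15.91; dissipated=3.068
Op 2: CLOSE 3-2: Q_total=23.91, C_total=7.00, V=3.42; Q3=6.83, Q2=17.08; dissipated=0.478
Op 3: CLOSE 2-3: Q_total=23.91, C_total=7.00, V=3.42; Q2=17.08, Q3=6.83; dissipated=0.000
Op 4: CLOSE 2-3: Q_total=23.91, C_total=7.00, V=3.42; Q2=17.08, Q3=6.83; dissipated=0.000
Total dissipated: 3.546 μJ

Answer: 3.55 μJ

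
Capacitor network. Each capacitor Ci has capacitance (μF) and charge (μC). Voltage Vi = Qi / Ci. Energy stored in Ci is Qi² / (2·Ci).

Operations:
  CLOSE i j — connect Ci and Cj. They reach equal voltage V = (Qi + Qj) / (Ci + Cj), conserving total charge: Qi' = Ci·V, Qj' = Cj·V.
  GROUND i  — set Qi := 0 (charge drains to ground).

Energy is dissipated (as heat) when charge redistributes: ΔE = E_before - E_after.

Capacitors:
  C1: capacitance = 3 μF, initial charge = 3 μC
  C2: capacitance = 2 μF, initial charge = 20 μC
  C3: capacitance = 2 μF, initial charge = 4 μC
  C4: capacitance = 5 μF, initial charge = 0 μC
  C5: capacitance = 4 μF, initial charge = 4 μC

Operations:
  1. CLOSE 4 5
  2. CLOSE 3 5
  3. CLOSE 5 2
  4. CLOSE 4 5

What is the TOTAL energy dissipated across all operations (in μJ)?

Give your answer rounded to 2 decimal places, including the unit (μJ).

Answer: 71.02 μJ

Derivation:
Initial: C1(3μF, Q=3μC, V=1.00V), C2(2μF, Q=20μC, V=10.00V), C3(2μF, Q=4μC, V=2.00V), C4(5μF, Q=0μC, V=0.00V), C5(4μF, Q=4μC, V=1.00V)
Op 1: CLOSE 4-5: Q_total=4.00, C_total=9.00, V=0.44; Q4=2.22, Q5=1.78; dissipated=1.111
Op 2: CLOSE 3-5: Q_total=5.78, C_total=6.00, V=0.96; Q3=1.93, Q5=3.85; dissipated=1.613
Op 3: CLOSE 5-2: Q_total=23.85, C_total=6.00, V=3.98; Q5=15.90, Q2=7.95; dissipated=54.445
Op 4: CLOSE 4-5: Q_total=18.12, C_total=9.00, V=2.01; Q4=10.07, Q5=8.05; dissipated=13.852
Total dissipated: 71.022 μJ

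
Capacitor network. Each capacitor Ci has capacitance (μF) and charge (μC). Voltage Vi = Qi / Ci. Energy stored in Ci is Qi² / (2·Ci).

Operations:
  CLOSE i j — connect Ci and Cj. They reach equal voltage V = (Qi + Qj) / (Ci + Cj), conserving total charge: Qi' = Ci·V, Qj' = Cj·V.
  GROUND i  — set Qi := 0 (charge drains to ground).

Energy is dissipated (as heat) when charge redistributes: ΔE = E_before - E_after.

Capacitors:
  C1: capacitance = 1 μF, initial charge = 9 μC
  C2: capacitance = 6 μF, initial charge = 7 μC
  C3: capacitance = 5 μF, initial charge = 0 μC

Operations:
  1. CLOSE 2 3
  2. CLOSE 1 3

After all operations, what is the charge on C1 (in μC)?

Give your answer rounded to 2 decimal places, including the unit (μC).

Answer: 2.03 μC

Derivation:
Initial: C1(1μF, Q=9μC, V=9.00V), C2(6μF, Q=7μC, V=1.17V), C3(5μF, Q=0μC, V=0.00V)
Op 1: CLOSE 2-3: Q_total=7.00, C_total=11.00, V=0.64; Q2=3.82, Q3=3.18; dissipated=1.856
Op 2: CLOSE 1-3: Q_total=12.18, C_total=6.00, V=2.03; Q1=2.03, Q3=10.15; dissipated=29.146
Final charges: Q1=2.03, Q2=3.82, Q3=10.15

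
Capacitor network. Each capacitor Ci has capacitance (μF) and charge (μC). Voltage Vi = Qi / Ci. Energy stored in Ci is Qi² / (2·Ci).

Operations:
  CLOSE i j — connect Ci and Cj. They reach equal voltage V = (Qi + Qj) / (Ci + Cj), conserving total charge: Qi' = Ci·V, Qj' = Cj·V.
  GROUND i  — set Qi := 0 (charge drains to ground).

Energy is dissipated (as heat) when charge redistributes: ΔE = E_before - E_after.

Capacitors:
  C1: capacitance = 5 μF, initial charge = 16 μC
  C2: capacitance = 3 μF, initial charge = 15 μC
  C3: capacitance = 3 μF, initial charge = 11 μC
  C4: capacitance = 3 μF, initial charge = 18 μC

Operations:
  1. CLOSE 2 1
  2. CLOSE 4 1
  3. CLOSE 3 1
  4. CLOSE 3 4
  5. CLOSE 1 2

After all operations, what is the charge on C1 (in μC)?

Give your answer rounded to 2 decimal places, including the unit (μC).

Initial: C1(5μF, Q=16μC, V=3.20V), C2(3μF, Q=15μC, V=5.00V), C3(3μF, Q=11μC, V=3.67V), C4(3μF, Q=18μC, V=6.00V)
Op 1: CLOSE 2-1: Q_total=31.00, C_total=8.00, V=3.88; Q2=11.62, Q1=19.38; dissipated=3.038
Op 2: CLOSE 4-1: Q_total=37.38, C_total=8.00, V=4.67; Q4=14.02, Q1=23.36; dissipated=4.233
Op 3: CLOSE 3-1: Q_total=34.36, C_total=8.00, V=4.29; Q3=12.88, Q1=21.47; dissipated=0.947
Op 4: CLOSE 3-4: Q_total=26.90, C_total=6.00, V=4.48; Q3=13.45, Q4=13.45; dissipated=0.107
Op 5: CLOSE 1-2: Q_total=33.10, C_total=8.00, V=4.14; Q1=20.69, Q2=12.41; dissipated=0.165
Final charges: Q1=20.69, Q2=12.41, Q3=13.45, Q4=13.45

Answer: 20.69 μC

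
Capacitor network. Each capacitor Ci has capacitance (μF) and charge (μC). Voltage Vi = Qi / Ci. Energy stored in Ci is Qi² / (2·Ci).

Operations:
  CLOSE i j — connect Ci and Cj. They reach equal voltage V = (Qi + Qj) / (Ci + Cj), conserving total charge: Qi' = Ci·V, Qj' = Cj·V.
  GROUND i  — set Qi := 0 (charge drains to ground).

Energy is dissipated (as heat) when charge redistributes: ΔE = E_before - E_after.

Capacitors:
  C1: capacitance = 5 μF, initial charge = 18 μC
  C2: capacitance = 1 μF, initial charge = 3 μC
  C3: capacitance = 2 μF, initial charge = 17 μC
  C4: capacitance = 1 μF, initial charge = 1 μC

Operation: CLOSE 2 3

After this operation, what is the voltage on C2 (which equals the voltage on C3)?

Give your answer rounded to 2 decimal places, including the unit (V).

Answer: 6.67 V

Derivation:
Initial: C1(5μF, Q=18μC, V=3.60V), C2(1μF, Q=3μC, V=3.00V), C3(2μF, Q=17μC, V=8.50V), C4(1μF, Q=1μC, V=1.00V)
Op 1: CLOSE 2-3: Q_total=20.00, C_total=3.00, V=6.67; Q2=6.67, Q3=13.33; dissipated=10.083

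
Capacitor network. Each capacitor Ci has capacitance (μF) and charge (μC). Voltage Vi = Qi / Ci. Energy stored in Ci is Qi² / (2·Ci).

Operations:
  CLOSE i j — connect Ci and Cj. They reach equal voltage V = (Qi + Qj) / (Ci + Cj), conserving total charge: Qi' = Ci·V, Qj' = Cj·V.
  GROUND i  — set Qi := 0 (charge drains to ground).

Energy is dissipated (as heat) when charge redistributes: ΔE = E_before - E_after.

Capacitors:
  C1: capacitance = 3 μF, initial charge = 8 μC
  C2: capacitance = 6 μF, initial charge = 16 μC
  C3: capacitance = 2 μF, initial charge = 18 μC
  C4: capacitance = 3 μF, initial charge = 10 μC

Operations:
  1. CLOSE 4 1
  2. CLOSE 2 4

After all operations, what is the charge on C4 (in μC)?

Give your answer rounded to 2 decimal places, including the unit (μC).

Initial: C1(3μF, Q=8μC, V=2.67V), C2(6μF, Q=16μC, V=2.67V), C3(2μF, Q=18μC, V=9.00V), C4(3μF, Q=10μC, V=3.33V)
Op 1: CLOSE 4-1: Q_total=18.00, C_total=6.00, V=3.00; Q4=9.00, Q1=9.00; dissipated=0.333
Op 2: CLOSE 2-4: Q_total=25.00, C_total=9.00, V=2.78; Q2=16.67, Q4=8.33; dissipated=0.111
Final charges: Q1=9.00, Q2=16.67, Q3=18.00, Q4=8.33

Answer: 8.33 μC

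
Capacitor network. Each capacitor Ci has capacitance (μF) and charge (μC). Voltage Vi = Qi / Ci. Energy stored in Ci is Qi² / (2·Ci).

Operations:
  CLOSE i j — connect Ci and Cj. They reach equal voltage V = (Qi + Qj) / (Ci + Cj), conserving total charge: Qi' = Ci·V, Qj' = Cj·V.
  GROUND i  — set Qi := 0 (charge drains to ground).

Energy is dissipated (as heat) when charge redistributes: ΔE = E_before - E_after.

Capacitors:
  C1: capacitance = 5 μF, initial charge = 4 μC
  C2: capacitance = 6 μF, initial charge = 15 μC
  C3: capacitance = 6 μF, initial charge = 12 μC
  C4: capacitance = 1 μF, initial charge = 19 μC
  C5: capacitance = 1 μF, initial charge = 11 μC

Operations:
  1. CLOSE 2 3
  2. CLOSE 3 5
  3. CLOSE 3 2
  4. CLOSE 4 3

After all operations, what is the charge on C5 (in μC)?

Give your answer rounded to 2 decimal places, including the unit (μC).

Answer: 3.50 μC

Derivation:
Initial: C1(5μF, Q=4μC, V=0.80V), C2(6μF, Q=15μC, V=2.50V), C3(6μF, Q=12μC, V=2.00V), C4(1μF, Q=19μC, V=19.00V), C5(1μF, Q=11μC, V=11.00V)
Op 1: CLOSE 2-3: Q_total=27.00, C_total=12.00, V=2.25; Q2=13.50, Q3=13.50; dissipated=0.375
Op 2: CLOSE 3-5: Q_total=24.50, C_total=7.00, V=3.50; Q3=21.00, Q5=3.50; dissipated=32.812
Op 3: CLOSE 3-2: Q_total=34.50, C_total=12.00, V=2.88; Q3=17.25, Q2=17.25; dissipated=2.344
Op 4: CLOSE 4-3: Q_total=36.25, C_total=7.00, V=5.18; Q4=5.18, Q3=31.07; dissipated=111.435
Final charges: Q1=4.00, Q2=17.25, Q3=31.07, Q4=5.18, Q5=3.50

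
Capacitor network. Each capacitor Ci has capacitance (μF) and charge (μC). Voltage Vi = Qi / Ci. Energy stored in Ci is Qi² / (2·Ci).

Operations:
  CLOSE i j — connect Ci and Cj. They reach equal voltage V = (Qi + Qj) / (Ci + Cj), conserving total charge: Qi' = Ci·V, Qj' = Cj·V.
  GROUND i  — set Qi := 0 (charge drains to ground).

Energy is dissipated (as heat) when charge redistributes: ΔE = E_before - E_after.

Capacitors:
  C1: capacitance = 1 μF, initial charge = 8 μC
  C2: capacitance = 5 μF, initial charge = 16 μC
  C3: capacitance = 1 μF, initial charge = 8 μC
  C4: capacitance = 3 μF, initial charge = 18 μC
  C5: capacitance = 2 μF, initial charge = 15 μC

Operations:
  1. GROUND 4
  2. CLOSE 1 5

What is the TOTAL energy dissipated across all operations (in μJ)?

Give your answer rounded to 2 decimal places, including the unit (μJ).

Answer: 54.08 μJ

Derivation:
Initial: C1(1μF, Q=8μC, V=8.00V), C2(5μF, Q=16μC, V=3.20V), C3(1μF, Q=8μC, V=8.00V), C4(3μF, Q=18μC, V=6.00V), C5(2μF, Q=15μC, V=7.50V)
Op 1: GROUND 4: Q4=0; energy lost=54.000
Op 2: CLOSE 1-5: Q_total=23.00, C_total=3.00, V=7.67; Q1=7.67, Q5=15.33; dissipated=0.083
Total dissipated: 54.083 μJ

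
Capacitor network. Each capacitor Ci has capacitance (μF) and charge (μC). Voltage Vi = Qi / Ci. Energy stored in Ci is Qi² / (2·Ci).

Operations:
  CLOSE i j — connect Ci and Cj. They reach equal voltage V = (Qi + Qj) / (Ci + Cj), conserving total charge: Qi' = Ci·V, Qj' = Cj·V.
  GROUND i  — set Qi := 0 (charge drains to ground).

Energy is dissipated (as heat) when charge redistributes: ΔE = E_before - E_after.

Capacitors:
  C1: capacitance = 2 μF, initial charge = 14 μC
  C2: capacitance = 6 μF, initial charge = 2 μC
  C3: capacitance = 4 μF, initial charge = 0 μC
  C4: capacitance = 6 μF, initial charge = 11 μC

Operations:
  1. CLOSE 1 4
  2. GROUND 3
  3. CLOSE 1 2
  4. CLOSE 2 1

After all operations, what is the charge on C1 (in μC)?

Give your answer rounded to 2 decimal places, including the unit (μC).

Initial: C1(2μF, Q=14μC, V=7.00V), C2(6μF, Q=2μC, V=0.33V), C3(4μF, Q=0μC, V=0.00V), C4(6μF, Q=11μC, V=1.83V)
Op 1: CLOSE 1-4: Q_total=25.00, C_total=8.00, V=3.12; Q1=6.25, Q4=18.75; dissipated=20.021
Op 2: GROUND 3: Q3=0; energy lost=0.000
Op 3: CLOSE 1-2: Q_total=8.25, C_total=8.00, V=1.03; Q1=2.06, Q2=6.19; dissipated=5.845
Op 4: CLOSE 2-1: Q_total=8.25, C_total=8.00, V=1.03; Q2=6.19, Q1=2.06; dissipated=0.000
Final charges: Q1=2.06, Q2=6.19, Q3=0.00, Q4=18.75

Answer: 2.06 μC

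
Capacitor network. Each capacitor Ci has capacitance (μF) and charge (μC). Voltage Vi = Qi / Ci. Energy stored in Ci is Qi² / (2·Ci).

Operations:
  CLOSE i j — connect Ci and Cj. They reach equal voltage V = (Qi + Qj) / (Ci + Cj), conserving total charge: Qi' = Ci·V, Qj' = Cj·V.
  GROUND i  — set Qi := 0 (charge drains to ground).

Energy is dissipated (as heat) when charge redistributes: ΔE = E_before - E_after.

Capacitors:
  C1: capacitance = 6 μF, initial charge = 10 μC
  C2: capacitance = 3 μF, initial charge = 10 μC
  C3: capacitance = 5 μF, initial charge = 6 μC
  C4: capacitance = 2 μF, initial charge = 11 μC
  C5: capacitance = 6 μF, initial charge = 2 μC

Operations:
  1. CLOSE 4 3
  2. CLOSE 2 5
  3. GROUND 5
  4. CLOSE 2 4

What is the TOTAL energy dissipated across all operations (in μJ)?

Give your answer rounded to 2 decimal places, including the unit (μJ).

Answer: 28.26 μJ

Derivation:
Initial: C1(6μF, Q=10μC, V=1.67V), C2(3μF, Q=10μC, V=3.33V), C3(5μF, Q=6μC, V=1.20V), C4(2μF, Q=11μC, V=5.50V), C5(6μF, Q=2μC, V=0.33V)
Op 1: CLOSE 4-3: Q_total=17.00, C_total=7.00, V=2.43; Q4=4.86, Q3=12.14; dissipated=13.207
Op 2: CLOSE 2-5: Q_total=12.00, C_total=9.00, V=1.33; Q2=4.00, Q5=8.00; dissipated=9.000
Op 3: GROUND 5: Q5=0; energy lost=5.333
Op 4: CLOSE 2-4: Q_total=8.86, C_total=5.00, V=1.77; Q2=5.31, Q4=3.54; dissipated=0.720
Total dissipated: 28.260 μJ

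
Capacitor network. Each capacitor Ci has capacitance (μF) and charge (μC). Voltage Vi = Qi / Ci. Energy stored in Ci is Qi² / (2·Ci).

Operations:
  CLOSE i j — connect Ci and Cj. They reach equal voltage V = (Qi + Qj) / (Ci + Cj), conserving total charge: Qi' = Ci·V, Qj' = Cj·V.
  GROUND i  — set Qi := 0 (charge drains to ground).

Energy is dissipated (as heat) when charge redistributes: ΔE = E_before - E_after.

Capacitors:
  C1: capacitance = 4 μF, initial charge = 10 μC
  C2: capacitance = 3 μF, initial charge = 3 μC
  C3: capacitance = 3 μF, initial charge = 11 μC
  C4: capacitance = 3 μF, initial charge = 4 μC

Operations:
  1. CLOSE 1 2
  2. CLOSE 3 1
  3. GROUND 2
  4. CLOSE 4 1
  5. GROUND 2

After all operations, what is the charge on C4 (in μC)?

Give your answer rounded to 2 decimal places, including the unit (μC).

Answer: 6.23 μC

Derivation:
Initial: C1(4μF, Q=10μC, V=2.50V), C2(3μF, Q=3μC, V=1.00V), C3(3μF, Q=11μC, V=3.67V), C4(3μF, Q=4μC, V=1.33V)
Op 1: CLOSE 1-2: Q_total=13.00, C_total=7.00, V=1.86; Q1=7.43, Q2=5.57; dissipated=1.929
Op 2: CLOSE 3-1: Q_total=18.43, C_total=7.00, V=2.63; Q3=7.90, Q1=10.53; dissipated=2.807
Op 3: GROUND 2: Q2=0; energy lost=5.173
Op 4: CLOSE 4-1: Q_total=14.53, C_total=7.00, V=2.08; Q4=6.23, Q1=8.30; dissipated=1.447
Op 5: GROUND 2: Q2=0; energy lost=0.000
Final charges: Q1=8.30, Q2=0.00, Q3=7.90, Q4=6.23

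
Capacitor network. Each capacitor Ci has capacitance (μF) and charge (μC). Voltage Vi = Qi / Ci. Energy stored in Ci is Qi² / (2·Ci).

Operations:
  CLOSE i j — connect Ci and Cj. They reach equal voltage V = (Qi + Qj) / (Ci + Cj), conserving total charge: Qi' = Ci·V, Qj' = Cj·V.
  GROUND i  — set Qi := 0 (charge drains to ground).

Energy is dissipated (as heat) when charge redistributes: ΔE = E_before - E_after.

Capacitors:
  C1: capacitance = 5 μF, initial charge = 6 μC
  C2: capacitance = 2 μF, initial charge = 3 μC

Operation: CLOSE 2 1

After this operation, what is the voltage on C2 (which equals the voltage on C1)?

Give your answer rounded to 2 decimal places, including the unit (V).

Initial: C1(5μF, Q=6μC, V=1.20V), C2(2μF, Q=3μC, V=1.50V)
Op 1: CLOSE 2-1: Q_total=9.00, C_total=7.00, V=1.29; Q2=2.57, Q1=6.43; dissipated=0.064

Answer: 1.29 V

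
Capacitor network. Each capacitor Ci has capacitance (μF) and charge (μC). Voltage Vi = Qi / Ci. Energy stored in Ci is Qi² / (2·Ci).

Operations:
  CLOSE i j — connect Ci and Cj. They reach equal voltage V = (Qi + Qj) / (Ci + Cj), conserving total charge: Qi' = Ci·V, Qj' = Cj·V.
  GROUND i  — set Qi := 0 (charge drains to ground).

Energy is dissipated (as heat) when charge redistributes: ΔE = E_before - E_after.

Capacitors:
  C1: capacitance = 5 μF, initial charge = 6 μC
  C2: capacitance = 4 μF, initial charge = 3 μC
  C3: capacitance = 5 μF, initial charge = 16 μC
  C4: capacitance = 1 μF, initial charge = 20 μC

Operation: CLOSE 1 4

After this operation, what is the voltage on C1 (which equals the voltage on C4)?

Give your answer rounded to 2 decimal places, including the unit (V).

Initial: C1(5μF, Q=6μC, V=1.20V), C2(4μF, Q=3μC, V=0.75V), C3(5μF, Q=16μC, V=3.20V), C4(1μF, Q=20μC, V=20.00V)
Op 1: CLOSE 1-4: Q_total=26.00, C_total=6.00, V=4.33; Q1=21.67, Q4=4.33; dissipated=147.267

Answer: 4.33 V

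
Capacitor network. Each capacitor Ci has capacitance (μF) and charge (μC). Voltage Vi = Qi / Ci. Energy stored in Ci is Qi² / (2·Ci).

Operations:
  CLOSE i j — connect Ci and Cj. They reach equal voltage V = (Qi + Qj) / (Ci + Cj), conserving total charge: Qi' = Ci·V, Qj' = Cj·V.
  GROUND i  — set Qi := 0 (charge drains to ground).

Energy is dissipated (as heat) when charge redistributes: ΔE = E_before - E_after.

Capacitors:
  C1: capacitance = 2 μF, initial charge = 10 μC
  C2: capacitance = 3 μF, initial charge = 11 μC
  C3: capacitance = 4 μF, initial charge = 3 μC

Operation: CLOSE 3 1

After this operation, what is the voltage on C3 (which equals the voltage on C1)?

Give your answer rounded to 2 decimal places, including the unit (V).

Initial: C1(2μF, Q=10μC, V=5.00V), C2(3μF, Q=11μC, V=3.67V), C3(4μF, Q=3μC, V=0.75V)
Op 1: CLOSE 3-1: Q_total=13.00, C_total=6.00, V=2.17; Q3=8.67, Q1=4.33; dissipated=12.042

Answer: 2.17 V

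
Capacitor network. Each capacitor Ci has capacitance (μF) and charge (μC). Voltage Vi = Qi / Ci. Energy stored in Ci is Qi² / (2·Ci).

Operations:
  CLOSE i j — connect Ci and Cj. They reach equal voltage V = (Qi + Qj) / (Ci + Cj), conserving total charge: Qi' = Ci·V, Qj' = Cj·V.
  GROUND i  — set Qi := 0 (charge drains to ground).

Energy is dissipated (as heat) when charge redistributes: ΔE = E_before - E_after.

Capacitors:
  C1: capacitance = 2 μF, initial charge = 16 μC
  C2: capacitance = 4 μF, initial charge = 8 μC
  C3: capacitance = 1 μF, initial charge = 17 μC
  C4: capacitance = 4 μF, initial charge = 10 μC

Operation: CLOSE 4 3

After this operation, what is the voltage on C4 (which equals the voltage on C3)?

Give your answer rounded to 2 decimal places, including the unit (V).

Answer: 5.40 V

Derivation:
Initial: C1(2μF, Q=16μC, V=8.00V), C2(4μF, Q=8μC, V=2.00V), C3(1μF, Q=17μC, V=17.00V), C4(4μF, Q=10μC, V=2.50V)
Op 1: CLOSE 4-3: Q_total=27.00, C_total=5.00, V=5.40; Q4=21.60, Q3=5.40; dissipated=84.100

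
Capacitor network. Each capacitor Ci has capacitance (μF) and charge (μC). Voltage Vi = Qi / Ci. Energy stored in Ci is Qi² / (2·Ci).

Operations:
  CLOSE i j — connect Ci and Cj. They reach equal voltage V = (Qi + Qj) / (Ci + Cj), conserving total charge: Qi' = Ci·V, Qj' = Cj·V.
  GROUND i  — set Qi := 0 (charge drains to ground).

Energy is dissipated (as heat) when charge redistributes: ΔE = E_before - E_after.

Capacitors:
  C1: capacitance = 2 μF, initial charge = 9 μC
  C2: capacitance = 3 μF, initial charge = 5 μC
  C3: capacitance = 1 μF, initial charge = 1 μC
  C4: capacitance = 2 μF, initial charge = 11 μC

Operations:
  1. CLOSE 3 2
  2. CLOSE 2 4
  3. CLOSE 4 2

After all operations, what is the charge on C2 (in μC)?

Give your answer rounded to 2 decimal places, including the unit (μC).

Initial: C1(2μF, Q=9μC, V=4.50V), C2(3μF, Q=5μC, V=1.67V), C3(1μF, Q=1μC, V=1.00V), C4(2μF, Q=11μC, V=5.50V)
Op 1: CLOSE 3-2: Q_total=6.00, C_total=4.00, V=1.50; Q3=1.50, Q2=4.50; dissipated=0.167
Op 2: CLOSE 2-4: Q_total=15.50, C_total=5.00, V=3.10; Q2=9.30, Q4=6.20; dissipated=9.600
Op 3: CLOSE 4-2: Q_total=15.50, C_total=5.00, V=3.10; Q4=6.20, Q2=9.30; dissipated=0.000
Final charges: Q1=9.00, Q2=9.30, Q3=1.50, Q4=6.20

Answer: 9.30 μC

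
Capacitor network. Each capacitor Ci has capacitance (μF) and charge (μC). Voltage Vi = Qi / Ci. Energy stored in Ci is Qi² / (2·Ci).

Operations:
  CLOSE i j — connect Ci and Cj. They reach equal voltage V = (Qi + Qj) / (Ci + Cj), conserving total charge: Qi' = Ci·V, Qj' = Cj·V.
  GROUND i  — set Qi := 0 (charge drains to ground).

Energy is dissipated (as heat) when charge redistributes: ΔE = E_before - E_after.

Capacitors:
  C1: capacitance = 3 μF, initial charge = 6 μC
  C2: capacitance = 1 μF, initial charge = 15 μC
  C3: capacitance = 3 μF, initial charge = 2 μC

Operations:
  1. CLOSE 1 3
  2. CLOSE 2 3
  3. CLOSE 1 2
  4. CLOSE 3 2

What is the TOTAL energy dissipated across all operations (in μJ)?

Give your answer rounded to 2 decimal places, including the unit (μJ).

Initial: C1(3μF, Q=6μC, V=2.00V), C2(1μF, Q=15μC, V=15.00V), C3(3μF, Q=2μC, V=0.67V)
Op 1: CLOSE 1-3: Q_total=8.00, C_total=6.00, V=1.33; Q1=4.00, Q3=4.00; dissipated=1.333
Op 2: CLOSE 2-3: Q_total=19.00, C_total=4.00, V=4.75; Q2=4.75, Q3=14.25; dissipated=70.042
Op 3: CLOSE 1-2: Q_total=8.75, C_total=4.00, V=2.19; Q1=6.56, Q2=2.19; dissipated=4.378
Op 4: CLOSE 3-2: Q_total=16.44, C_total=4.00, V=4.11; Q3=12.33, Q2=4.11; dissipated=2.462
Total dissipated: 78.215 μJ

Answer: 78.22 μJ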